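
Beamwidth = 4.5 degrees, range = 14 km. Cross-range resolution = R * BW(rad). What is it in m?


BW_rad = 0.078539816
CR = 14000 * 0.078539816 = 1099.6 m

1099.6 m


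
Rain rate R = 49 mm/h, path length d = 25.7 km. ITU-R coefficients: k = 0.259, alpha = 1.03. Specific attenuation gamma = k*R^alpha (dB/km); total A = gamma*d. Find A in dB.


gamma = 0.259 * 49^1.03 = 14.262699 dB/km
A = 14.262699 * 25.7 = 366.55 dB

366.55 dB


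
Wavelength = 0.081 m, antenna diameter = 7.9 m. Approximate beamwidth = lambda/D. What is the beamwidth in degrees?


BW_rad = 0.081 / 7.9 = 0.010253
BW_deg = 0.59 degrees

0.59 degrees


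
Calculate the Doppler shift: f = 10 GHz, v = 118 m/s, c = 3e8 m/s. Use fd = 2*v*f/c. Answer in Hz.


fd = 2 * 118 * 10000000000.0 / 3e8 = 7866.7 Hz

7866.7 Hz


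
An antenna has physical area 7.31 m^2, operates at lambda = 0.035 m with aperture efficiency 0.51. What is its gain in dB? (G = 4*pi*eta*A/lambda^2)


G_linear = 4*pi*0.51*7.31/0.035^2 = 38243.83
G_dB = 10*log10(38243.83) = 45.8 dB

45.8 dB


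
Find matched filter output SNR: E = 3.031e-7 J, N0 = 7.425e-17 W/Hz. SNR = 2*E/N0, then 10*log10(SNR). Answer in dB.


SNR_lin = 2 * 3.031e-7 / 7.425e-17 = 8.164e9
SNR_dB = 10*log10(8.164e9) = 99.1 dB

99.1 dB


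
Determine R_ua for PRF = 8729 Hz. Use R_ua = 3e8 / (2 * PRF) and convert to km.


R_ua = 3e8 / (2 * 8729) = 17184.1 m = 17.2 km

17.2 km


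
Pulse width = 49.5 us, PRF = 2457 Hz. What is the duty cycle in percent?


DC = 49.5e-6 * 2457 * 100 = 12.16%

12.16%


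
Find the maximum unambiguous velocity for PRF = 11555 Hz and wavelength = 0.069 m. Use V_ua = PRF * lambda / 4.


V_ua = 11555 * 0.069 / 4 = 199.3 m/s

199.3 m/s


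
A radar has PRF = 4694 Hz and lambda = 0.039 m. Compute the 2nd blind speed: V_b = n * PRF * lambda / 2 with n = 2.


V_blind = 2 * 4694 * 0.039 / 2 = 183.1 m/s

183.1 m/s


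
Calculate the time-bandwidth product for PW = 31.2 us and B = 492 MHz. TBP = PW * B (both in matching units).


TBP = 31.2 * 492 = 15350.4

15350.4


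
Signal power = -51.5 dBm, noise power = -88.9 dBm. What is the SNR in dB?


SNR = -51.5 - (-88.9) = 37.4 dB

37.4 dB


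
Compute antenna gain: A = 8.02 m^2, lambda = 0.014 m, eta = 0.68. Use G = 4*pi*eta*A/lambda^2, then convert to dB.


G_linear = 4*pi*0.68*8.02/0.014^2 = 349652.85
G_dB = 10*log10(349652.85) = 55.4 dB

55.4 dB


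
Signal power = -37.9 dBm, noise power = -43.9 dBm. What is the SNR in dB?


SNR = -37.9 - (-43.9) = 6.0 dB

6.0 dB


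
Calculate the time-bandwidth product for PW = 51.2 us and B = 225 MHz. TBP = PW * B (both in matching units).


TBP = 51.2 * 225 = 11520.0

11520.0


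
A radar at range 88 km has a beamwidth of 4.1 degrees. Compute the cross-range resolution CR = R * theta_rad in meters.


BW_rad = 0.071558499
CR = 88000 * 0.071558499 = 6297.1 m

6297.1 m


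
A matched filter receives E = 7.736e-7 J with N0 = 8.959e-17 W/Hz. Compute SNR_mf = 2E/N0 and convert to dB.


SNR_lin = 2 * 7.736e-7 / 8.959e-17 = 1.727e10
SNR_dB = 10*log10(1.727e10) = 102.4 dB

102.4 dB


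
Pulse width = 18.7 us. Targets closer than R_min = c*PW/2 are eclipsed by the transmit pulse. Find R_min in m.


R_min = 3e8 * 18.7e-6 / 2 = 2805.0 m

2805.0 m


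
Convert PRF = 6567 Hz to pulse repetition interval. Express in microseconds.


PRI = 1/6567 = 0.0001522765 s = 152.3 us

152.3 us


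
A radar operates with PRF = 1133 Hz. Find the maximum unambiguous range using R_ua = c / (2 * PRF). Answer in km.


R_ua = 3e8 / (2 * 1133) = 132391.9 m = 132.4 km

132.4 km


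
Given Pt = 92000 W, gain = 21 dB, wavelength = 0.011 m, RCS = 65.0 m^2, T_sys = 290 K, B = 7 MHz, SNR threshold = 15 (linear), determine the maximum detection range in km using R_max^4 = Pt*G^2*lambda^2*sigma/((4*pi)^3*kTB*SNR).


G_lin = 10^(21/10) = 125.892541
R^4 = 92000 * 125.892541^2 * 0.011^2 * 65.0 / ((4*pi)^3 * 1.38e-23 * 290 * 7000000.0 * 15)
R^4 = 1.37528e16 m^4
R_max = (1.37528e16)^(1/4) = 10829.2 m = 10.8 km

10.8 km


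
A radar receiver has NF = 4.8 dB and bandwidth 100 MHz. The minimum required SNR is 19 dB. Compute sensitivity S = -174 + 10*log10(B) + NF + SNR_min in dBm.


10*log10(100000000.0) = 80.0
S = -174 + 80.0 + 4.8 + 19 = -70.2 dBm

-70.2 dBm


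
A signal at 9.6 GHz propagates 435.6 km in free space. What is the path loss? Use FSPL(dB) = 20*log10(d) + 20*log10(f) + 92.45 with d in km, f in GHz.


20*log10(435.6) = 52.78
20*log10(9.6) = 19.65
FSPL = 164.9 dB

164.9 dB


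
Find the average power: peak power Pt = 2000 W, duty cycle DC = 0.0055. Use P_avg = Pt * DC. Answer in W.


P_avg = 2000 * 0.0055 = 11.0 W

11.0 W


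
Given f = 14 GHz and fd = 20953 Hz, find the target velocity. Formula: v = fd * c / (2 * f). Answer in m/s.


v = 20953 * 3e8 / (2 * 14000000000.0) = 224.5 m/s

224.5 m/s


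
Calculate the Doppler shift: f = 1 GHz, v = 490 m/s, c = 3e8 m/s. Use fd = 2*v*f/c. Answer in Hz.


fd = 2 * 490 * 1000000000.0 / 3e8 = 3266.7 Hz

3266.7 Hz


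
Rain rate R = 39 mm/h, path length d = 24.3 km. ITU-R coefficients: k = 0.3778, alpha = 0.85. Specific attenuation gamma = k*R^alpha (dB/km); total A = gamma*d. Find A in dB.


gamma = 0.3778 * 39^0.85 = 8.504854 dB/km
A = 8.504854 * 24.3 = 206.67 dB

206.67 dB


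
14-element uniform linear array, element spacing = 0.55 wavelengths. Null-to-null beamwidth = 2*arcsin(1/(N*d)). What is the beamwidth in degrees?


1/(N*d) = 1/(14*0.55) = 0.12987
BW = 2*arcsin(0.12987) = 14.9 degrees

14.9 degrees


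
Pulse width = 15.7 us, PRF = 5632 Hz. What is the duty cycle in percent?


DC = 15.7e-6 * 5632 * 100 = 8.84%

8.84%


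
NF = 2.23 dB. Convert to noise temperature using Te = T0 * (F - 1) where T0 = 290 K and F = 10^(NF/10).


NF_lin = 10^(2.23/10) = 1.671091
Te = 290 * (1.671091 - 1) = 194.6 K

194.6 K


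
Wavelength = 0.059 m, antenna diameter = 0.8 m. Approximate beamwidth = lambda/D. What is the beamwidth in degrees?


BW_rad = 0.059 / 0.8 = 0.07375
BW_deg = 4.23 degrees

4.23 degrees


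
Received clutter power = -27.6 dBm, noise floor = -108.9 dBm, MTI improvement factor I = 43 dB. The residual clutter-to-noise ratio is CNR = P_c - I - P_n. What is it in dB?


CNR = -27.6 - 43 - (-108.9) = 38.3 dB

38.3 dB


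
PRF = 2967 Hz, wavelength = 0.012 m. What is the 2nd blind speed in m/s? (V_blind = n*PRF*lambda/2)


V_blind = 2 * 2967 * 0.012 / 2 = 35.6 m/s

35.6 m/s


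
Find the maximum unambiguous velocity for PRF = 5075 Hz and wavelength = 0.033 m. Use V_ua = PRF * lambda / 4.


V_ua = 5075 * 0.033 / 4 = 41.9 m/s

41.9 m/s


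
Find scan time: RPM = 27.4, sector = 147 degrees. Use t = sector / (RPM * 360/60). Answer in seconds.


t = 147 / (27.4 * 360) * 60 = 0.89 s

0.89 s


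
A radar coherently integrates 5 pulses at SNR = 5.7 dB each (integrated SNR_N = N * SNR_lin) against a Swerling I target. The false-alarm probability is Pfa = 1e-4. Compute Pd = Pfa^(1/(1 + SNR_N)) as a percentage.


SNR_lin = 10^(5.7/10) = 3.71535
SNR_N = 5 * 3.71535 = 18.57675
1/(1 + SNR_N) = 1/19.57675 = 0.051081
Pd = (1e-4)^0.051081 = 0.62471
Pd = 62.5%

62.5%


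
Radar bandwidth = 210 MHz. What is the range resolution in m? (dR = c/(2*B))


dR = 3e8 / (2 * 210000000.0) = 0.71 m

0.71 m


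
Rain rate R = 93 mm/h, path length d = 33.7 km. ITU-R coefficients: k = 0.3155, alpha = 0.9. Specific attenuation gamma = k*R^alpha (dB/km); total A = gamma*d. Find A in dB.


gamma = 0.3155 * 93^0.9 = 18.648075 dB/km
A = 18.648075 * 33.7 = 628.44 dB

628.44 dB


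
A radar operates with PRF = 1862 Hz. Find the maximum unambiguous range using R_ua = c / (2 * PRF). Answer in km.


R_ua = 3e8 / (2 * 1862) = 80558.5 m = 80.6 km

80.6 km


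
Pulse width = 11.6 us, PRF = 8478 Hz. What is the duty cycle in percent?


DC = 11.6e-6 * 8478 * 100 = 9.83%

9.83%


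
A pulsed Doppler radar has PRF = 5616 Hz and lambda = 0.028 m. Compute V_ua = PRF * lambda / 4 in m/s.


V_ua = 5616 * 0.028 / 4 = 39.3 m/s

39.3 m/s


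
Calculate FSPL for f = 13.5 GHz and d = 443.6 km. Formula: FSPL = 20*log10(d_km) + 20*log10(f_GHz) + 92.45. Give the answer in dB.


20*log10(443.6) = 52.94
20*log10(13.5) = 22.61
FSPL = 168.0 dB

168.0 dB


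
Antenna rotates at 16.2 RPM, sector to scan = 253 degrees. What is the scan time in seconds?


t = 253 / (16.2 * 360) * 60 = 2.6 s

2.6 s


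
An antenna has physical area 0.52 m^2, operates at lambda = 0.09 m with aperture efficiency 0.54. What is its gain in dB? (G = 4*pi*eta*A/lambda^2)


G_linear = 4*pi*0.54*0.52/0.09^2 = 435.63
G_dB = 10*log10(435.63) = 26.4 dB

26.4 dB


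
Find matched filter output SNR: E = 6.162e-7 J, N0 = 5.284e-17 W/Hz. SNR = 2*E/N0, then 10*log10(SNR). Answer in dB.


SNR_lin = 2 * 6.162e-7 / 5.284e-17 = 2.332e10
SNR_dB = 10*log10(2.332e10) = 103.7 dB

103.7 dB


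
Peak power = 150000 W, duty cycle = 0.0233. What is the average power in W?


P_avg = 150000 * 0.0233 = 3495.0 W

3495.0 W


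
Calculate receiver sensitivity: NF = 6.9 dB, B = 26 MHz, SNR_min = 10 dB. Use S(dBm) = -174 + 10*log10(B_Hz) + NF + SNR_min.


10*log10(26000000.0) = 74.15
S = -174 + 74.15 + 6.9 + 10 = -83.0 dBm

-83.0 dBm


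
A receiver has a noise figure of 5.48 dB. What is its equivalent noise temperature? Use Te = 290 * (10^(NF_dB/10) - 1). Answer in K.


NF_lin = 10^(5.48/10) = 3.531832
Te = 290 * (3.531832 - 1) = 734.2 K

734.2 K


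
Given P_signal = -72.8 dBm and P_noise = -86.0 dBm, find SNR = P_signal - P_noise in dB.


SNR = -72.8 - (-86.0) = 13.2 dB

13.2 dB


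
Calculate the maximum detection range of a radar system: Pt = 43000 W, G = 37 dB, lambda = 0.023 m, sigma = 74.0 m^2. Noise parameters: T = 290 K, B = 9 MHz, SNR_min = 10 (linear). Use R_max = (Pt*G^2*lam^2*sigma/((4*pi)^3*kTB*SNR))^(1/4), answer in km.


G_lin = 10^(37/10) = 5011.872336
R^4 = 43000 * 5011.872336^2 * 0.023^2 * 74.0 / ((4*pi)^3 * 1.38e-23 * 290 * 9000000.0 * 10)
R^4 = 5.91571e19 m^4
R_max = (5.91571e19)^(1/4) = 87700.4 m = 87.7 km

87.7 km


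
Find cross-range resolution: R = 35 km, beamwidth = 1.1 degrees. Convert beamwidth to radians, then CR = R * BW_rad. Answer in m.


BW_rad = 0.019198622
CR = 35000 * 0.019198622 = 672.0 m

672.0 m


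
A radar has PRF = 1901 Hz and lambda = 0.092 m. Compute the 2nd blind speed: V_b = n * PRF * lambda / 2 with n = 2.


V_blind = 2 * 1901 * 0.092 / 2 = 174.9 m/s

174.9 m/s


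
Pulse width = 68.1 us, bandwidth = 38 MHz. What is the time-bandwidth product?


TBP = 68.1 * 38 = 2587.8

2587.8


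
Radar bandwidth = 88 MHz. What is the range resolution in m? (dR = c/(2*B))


dR = 3e8 / (2 * 88000000.0) = 1.7 m

1.7 m


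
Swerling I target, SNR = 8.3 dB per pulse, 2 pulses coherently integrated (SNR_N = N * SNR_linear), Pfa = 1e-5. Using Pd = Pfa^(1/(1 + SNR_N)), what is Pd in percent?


SNR_lin = 10^(8.3/10) = 6.76083
SNR_N = 2 * 6.76083 = 13.52166
1/(1 + SNR_N) = 1/14.52166 = 0.0688627
Pd = (1e-5)^0.0688627 = 0.45257
Pd = 45.3%

45.3%


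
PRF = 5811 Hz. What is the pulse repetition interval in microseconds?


PRI = 1/5811 = 0.0001720874 s = 172.1 us

172.1 us


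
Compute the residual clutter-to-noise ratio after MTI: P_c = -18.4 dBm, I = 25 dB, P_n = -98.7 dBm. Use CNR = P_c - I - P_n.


CNR = -18.4 - 25 - (-98.7) = 55.3 dB

55.3 dB


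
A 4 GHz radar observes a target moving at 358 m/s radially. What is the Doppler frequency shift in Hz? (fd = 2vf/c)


fd = 2 * 358 * 4000000000.0 / 3e8 = 9546.7 Hz

9546.7 Hz


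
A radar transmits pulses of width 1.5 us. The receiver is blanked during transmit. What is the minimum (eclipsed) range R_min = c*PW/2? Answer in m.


R_min = 3e8 * 1.5e-6 / 2 = 225.0 m

225.0 m


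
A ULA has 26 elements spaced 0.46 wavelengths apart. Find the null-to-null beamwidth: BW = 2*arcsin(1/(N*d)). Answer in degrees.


1/(N*d) = 1/(26*0.46) = 0.083612
BW = 2*arcsin(0.083612) = 9.6 degrees

9.6 degrees


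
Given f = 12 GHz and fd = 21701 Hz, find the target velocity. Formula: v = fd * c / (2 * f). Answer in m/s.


v = 21701 * 3e8 / (2 * 12000000000.0) = 271.3 m/s

271.3 m/s


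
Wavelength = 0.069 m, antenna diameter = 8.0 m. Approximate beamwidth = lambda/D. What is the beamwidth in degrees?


BW_rad = 0.069 / 8.0 = 0.008625
BW_deg = 0.49 degrees

0.49 degrees


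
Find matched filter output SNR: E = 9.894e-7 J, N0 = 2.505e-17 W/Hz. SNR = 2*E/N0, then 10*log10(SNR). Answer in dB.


SNR_lin = 2 * 9.894e-7 / 2.505e-17 = 7.899e10
SNR_dB = 10*log10(7.899e10) = 109.0 dB

109.0 dB


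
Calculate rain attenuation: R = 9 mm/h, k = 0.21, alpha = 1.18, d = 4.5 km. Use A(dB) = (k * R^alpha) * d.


gamma = 0.21 * 9^1.18 = 2.80689 dB/km
A = 2.80689 * 4.5 = 12.63 dB

12.63 dB


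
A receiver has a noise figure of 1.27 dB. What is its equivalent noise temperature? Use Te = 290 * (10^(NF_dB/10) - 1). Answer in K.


NF_lin = 10^(1.27/10) = 1.339677
Te = 290 * (1.339677 - 1) = 98.5 K

98.5 K


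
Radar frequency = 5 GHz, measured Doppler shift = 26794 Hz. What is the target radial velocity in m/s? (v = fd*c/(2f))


v = 26794 * 3e8 / (2 * 5000000000.0) = 803.8 m/s

803.8 m/s


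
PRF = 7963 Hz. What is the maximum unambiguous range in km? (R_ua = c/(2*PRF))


R_ua = 3e8 / (2 * 7963) = 18837.1 m = 18.8 km

18.8 km


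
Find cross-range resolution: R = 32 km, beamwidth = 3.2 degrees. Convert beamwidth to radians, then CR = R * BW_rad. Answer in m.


BW_rad = 0.055850536
CR = 32000 * 0.055850536 = 1787.2 m

1787.2 m


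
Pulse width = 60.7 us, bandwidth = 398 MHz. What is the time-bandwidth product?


TBP = 60.7 * 398 = 24158.6

24158.6


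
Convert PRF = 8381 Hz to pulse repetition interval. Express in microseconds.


PRI = 1/8381 = 0.0001193175 s = 119.3 us

119.3 us


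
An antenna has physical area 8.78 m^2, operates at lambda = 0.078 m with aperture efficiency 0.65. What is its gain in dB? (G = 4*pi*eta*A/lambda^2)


G_linear = 4*pi*0.65*8.78/0.078^2 = 11787.69
G_dB = 10*log10(11787.69) = 40.7 dB

40.7 dB


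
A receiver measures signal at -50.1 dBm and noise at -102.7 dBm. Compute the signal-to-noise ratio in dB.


SNR = -50.1 - (-102.7) = 52.6 dB

52.6 dB


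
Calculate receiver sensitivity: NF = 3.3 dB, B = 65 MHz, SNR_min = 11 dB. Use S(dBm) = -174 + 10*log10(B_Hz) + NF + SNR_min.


10*log10(65000000.0) = 78.13
S = -174 + 78.13 + 3.3 + 11 = -81.6 dBm

-81.6 dBm


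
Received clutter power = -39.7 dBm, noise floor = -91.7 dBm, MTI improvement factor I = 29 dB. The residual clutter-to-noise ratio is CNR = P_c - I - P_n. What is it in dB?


CNR = -39.7 - 29 - (-91.7) = 23.0 dB

23.0 dB


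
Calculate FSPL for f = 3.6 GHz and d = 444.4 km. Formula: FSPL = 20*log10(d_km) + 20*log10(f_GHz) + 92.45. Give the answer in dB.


20*log10(444.4) = 52.96
20*log10(3.6) = 11.13
FSPL = 156.5 dB

156.5 dB


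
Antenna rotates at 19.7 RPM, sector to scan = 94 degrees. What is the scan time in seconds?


t = 94 / (19.7 * 360) * 60 = 0.8 s

0.8 s


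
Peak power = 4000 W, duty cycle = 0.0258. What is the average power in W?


P_avg = 4000 * 0.0258 = 103.2 W

103.2 W


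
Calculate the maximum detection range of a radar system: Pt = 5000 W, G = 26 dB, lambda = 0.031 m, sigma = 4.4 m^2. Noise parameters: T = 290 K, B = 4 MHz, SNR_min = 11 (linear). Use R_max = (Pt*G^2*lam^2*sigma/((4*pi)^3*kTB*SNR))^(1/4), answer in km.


G_lin = 10^(26/10) = 398.107171
R^4 = 5000 * 398.107171^2 * 0.031^2 * 4.4 / ((4*pi)^3 * 1.38e-23 * 290 * 4000000.0 * 11)
R^4 = 9.5893e15 m^4
R_max = (9.5893e15)^(1/4) = 9895.7 m = 9.9 km

9.9 km


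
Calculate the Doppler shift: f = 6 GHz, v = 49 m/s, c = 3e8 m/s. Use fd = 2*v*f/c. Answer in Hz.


fd = 2 * 49 * 6000000000.0 / 3e8 = 1960.0 Hz

1960.0 Hz


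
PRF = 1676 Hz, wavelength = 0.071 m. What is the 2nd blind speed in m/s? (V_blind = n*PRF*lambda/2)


V_blind = 2 * 1676 * 0.071 / 2 = 119.0 m/s

119.0 m/s


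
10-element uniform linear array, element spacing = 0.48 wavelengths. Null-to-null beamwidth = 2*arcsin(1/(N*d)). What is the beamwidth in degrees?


1/(N*d) = 1/(10*0.48) = 0.208333
BW = 2*arcsin(0.208333) = 24.0 degrees

24.0 degrees


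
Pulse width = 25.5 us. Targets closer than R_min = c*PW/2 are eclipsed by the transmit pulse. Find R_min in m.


R_min = 3e8 * 25.5e-6 / 2 = 3825.0 m

3825.0 m


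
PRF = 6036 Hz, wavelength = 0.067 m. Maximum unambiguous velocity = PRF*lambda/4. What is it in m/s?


V_ua = 6036 * 0.067 / 4 = 101.1 m/s

101.1 m/s


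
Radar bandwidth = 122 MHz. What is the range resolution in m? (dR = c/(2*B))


dR = 3e8 / (2 * 122000000.0) = 1.23 m

1.23 m


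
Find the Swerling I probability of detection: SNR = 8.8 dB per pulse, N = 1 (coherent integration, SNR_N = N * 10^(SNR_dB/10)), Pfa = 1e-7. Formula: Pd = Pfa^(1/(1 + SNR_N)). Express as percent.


SNR_lin = 10^(8.8/10) = 7.58578
SNR_N = 1 * 7.58578 = 7.58578
1/(1 + SNR_N) = 1/8.58578 = 0.1164717
Pd = (1e-7)^0.1164717 = 0.153
Pd = 15.3%

15.3%


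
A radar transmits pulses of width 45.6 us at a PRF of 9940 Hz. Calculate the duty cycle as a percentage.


DC = 45.6e-6 * 9940 * 100 = 45.33%

45.33%


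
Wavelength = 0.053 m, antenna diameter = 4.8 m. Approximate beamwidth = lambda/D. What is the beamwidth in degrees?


BW_rad = 0.053 / 4.8 = 0.011042
BW_deg = 0.63 degrees

0.63 degrees


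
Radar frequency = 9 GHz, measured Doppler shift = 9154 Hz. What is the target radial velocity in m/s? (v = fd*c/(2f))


v = 9154 * 3e8 / (2 * 9000000000.0) = 152.6 m/s

152.6 m/s


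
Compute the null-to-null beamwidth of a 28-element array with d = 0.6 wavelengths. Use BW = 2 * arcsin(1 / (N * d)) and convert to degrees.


1/(N*d) = 1/(28*0.6) = 0.059524
BW = 2*arcsin(0.059524) = 6.8 degrees

6.8 degrees


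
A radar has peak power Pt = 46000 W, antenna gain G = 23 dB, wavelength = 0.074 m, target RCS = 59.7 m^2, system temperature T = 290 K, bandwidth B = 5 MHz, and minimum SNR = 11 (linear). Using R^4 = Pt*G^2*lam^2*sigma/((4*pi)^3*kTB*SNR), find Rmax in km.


G_lin = 10^(23/10) = 199.526231
R^4 = 46000 * 199.526231^2 * 0.074^2 * 59.7 / ((4*pi)^3 * 1.38e-23 * 290 * 5000000.0 * 11)
R^4 = 1.37065e18 m^4
R_max = (1.37065e18)^(1/4) = 34216.2 m = 34.2 km

34.2 km


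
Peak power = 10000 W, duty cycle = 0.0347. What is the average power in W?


P_avg = 10000 * 0.0347 = 347.0 W

347.0 W


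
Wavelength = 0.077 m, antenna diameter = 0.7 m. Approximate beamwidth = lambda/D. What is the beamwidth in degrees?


BW_rad = 0.077 / 0.7 = 0.11
BW_deg = 6.3 degrees

6.3 degrees


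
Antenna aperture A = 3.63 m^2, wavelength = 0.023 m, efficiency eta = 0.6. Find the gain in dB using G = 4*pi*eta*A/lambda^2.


G_linear = 4*pi*0.6*3.63/0.023^2 = 51738.29
G_dB = 10*log10(51738.29) = 47.1 dB

47.1 dB


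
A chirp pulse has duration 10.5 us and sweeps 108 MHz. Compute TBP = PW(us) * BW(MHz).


TBP = 10.5 * 108 = 1134.0

1134.0


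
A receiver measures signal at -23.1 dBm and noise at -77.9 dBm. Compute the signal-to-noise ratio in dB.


SNR = -23.1 - (-77.9) = 54.8 dB

54.8 dB


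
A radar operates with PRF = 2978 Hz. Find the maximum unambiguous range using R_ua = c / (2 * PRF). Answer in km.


R_ua = 3e8 / (2 * 2978) = 50369.4 m = 50.4 km

50.4 km


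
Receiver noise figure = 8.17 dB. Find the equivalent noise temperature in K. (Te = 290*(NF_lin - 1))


NF_lin = 10^(8.17/10) = 6.561453
Te = 290 * (6.561453 - 1) = 1612.8 K

1612.8 K


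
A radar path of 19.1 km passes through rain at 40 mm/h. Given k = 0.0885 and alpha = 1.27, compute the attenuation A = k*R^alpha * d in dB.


gamma = 0.0885 * 40^1.27 = 9.584279 dB/km
A = 9.584279 * 19.1 = 183.06 dB

183.06 dB


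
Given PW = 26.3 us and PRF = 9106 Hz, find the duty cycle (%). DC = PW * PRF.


DC = 26.3e-6 * 9106 * 100 = 23.95%

23.95%


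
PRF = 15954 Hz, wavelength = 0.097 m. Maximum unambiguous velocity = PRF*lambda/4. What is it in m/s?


V_ua = 15954 * 0.097 / 4 = 386.9 m/s

386.9 m/s


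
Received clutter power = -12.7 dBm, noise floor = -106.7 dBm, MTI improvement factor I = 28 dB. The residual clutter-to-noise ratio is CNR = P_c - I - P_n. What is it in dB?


CNR = -12.7 - 28 - (-106.7) = 66.0 dB

66.0 dB


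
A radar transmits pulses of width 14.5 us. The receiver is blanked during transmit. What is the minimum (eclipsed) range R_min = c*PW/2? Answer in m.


R_min = 3e8 * 14.5e-6 / 2 = 2175.0 m

2175.0 m


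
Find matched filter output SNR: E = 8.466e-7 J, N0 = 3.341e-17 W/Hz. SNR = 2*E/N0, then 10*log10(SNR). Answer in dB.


SNR_lin = 2 * 8.466e-7 / 3.341e-17 = 5.068e10
SNR_dB = 10*log10(5.068e10) = 107.0 dB

107.0 dB


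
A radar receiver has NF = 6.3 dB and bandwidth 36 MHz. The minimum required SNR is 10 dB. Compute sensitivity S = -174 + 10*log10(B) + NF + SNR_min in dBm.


10*log10(36000000.0) = 75.56
S = -174 + 75.56 + 6.3 + 10 = -82.1 dBm

-82.1 dBm


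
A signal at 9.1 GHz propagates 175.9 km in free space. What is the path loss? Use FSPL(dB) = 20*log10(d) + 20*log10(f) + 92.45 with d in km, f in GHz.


20*log10(175.9) = 44.91
20*log10(9.1) = 19.18
FSPL = 156.5 dB

156.5 dB


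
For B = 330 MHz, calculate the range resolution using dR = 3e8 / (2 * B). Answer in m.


dR = 3e8 / (2 * 330000000.0) = 0.45 m

0.45 m


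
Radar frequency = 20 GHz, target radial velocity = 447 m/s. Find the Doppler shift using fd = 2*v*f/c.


fd = 2 * 447 * 20000000000.0 / 3e8 = 59600.0 Hz

59600.0 Hz


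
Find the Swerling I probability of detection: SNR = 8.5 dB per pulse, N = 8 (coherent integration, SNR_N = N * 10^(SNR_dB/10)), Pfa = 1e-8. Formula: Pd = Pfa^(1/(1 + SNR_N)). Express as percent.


SNR_lin = 10^(8.5/10) = 7.07946
SNR_N = 8 * 7.07946 = 56.63568
1/(1 + SNR_N) = 1/57.63568 = 0.0173504
Pd = (1e-8)^0.0173504 = 0.72644
Pd = 72.6%

72.6%


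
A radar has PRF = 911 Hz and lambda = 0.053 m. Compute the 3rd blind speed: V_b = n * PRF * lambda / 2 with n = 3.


V_blind = 3 * 911 * 0.053 / 2 = 72.4 m/s

72.4 m/s


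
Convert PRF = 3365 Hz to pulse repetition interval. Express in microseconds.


PRI = 1/3365 = 0.0002971768 s = 297.2 us

297.2 us


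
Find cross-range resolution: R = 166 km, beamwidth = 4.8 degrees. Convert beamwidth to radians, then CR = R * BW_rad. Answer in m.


BW_rad = 0.083775804
CR = 166000 * 0.083775804 = 13906.8 m

13906.8 m


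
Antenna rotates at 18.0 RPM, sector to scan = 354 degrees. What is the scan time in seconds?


t = 354 / (18.0 * 360) * 60 = 3.28 s

3.28 s


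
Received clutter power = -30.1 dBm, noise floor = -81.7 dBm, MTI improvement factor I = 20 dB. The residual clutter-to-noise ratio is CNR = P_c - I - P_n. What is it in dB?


CNR = -30.1 - 20 - (-81.7) = 31.6 dB

31.6 dB


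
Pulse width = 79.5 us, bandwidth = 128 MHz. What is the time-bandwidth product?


TBP = 79.5 * 128 = 10176.0

10176.0


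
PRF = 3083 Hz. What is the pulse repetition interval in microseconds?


PRI = 1/3083 = 0.0003243594 s = 324.4 us

324.4 us


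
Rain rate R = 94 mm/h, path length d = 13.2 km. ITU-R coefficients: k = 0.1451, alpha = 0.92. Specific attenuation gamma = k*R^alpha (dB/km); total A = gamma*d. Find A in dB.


gamma = 0.1451 * 94^0.92 = 9.482984 dB/km
A = 9.482984 * 13.2 = 125.18 dB

125.18 dB


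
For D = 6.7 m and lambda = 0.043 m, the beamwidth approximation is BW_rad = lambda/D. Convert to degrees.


BW_rad = 0.043 / 6.7 = 0.006418
BW_deg = 0.37 degrees

0.37 degrees


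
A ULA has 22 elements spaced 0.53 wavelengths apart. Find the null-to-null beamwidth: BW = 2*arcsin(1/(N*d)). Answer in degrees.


1/(N*d) = 1/(22*0.53) = 0.085763
BW = 2*arcsin(0.085763) = 9.8 degrees

9.8 degrees


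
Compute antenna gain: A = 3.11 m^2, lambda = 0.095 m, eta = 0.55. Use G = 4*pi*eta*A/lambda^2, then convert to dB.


G_linear = 4*pi*0.55*3.11/0.095^2 = 2381.69
G_dB = 10*log10(2381.69) = 33.8 dB

33.8 dB


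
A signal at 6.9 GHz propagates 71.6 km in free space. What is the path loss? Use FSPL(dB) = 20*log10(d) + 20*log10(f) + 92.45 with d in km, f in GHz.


20*log10(71.6) = 37.1
20*log10(6.9) = 16.78
FSPL = 146.3 dB

146.3 dB


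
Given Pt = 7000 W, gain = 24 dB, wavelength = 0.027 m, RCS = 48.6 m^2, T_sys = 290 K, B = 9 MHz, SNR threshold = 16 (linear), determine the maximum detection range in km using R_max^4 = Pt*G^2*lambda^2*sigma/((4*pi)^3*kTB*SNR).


G_lin = 10^(24/10) = 251.188643
R^4 = 7000 * 251.188643^2 * 0.027^2 * 48.6 / ((4*pi)^3 * 1.38e-23 * 290 * 9000000.0 * 16)
R^4 = 1.36834e16 m^4
R_max = (1.36834e16)^(1/4) = 10815.5 m = 10.8 km

10.8 km


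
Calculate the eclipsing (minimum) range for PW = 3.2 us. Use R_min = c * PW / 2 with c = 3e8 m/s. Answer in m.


R_min = 3e8 * 3.2e-6 / 2 = 480.0 m

480.0 m


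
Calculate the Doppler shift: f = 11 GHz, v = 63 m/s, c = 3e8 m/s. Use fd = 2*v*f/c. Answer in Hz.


fd = 2 * 63 * 11000000000.0 / 3e8 = 4620.0 Hz

4620.0 Hz


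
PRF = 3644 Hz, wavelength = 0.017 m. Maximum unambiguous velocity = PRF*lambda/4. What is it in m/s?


V_ua = 3644 * 0.017 / 4 = 15.5 m/s

15.5 m/s


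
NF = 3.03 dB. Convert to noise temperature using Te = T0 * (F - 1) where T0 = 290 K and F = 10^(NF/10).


NF_lin = 10^(3.03/10) = 2.009093
Te = 290 * (2.009093 - 1) = 292.6 K

292.6 K


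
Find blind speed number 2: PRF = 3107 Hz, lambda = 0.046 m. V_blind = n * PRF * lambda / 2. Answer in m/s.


V_blind = 2 * 3107 * 0.046 / 2 = 142.9 m/s

142.9 m/s


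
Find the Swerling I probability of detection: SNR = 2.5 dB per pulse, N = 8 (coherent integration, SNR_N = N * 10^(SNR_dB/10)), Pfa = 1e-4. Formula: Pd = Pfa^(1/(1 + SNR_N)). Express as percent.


SNR_lin = 10^(2.5/10) = 1.77828
SNR_N = 8 * 1.77828 = 14.22624
1/(1 + SNR_N) = 1/15.22624 = 0.0656761
Pd = (1e-4)^0.0656761 = 0.54613
Pd = 54.6%

54.6%


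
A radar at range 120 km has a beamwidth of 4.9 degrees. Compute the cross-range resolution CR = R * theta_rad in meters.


BW_rad = 0.085521133
CR = 120000 * 0.085521133 = 10262.5 m

10262.5 m


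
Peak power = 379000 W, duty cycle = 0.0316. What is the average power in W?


P_avg = 379000 * 0.0316 = 11976.4 W

11976.4 W


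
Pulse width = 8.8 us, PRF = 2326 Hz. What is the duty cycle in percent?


DC = 8.8e-6 * 2326 * 100 = 2.05%

2.05%


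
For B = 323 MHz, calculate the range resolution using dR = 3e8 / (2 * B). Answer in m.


dR = 3e8 / (2 * 323000000.0) = 0.46 m

0.46 m


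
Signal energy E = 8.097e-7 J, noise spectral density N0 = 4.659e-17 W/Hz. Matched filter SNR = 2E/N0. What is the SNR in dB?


SNR_lin = 2 * 8.097e-7 / 4.659e-17 = 3.476e10
SNR_dB = 10*log10(3.476e10) = 105.4 dB

105.4 dB


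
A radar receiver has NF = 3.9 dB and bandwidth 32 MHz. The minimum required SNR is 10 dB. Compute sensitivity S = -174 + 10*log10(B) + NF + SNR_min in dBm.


10*log10(32000000.0) = 75.05
S = -174 + 75.05 + 3.9 + 10 = -85.0 dBm

-85.0 dBm


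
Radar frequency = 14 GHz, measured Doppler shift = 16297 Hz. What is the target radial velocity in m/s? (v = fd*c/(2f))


v = 16297 * 3e8 / (2 * 14000000000.0) = 174.6 m/s

174.6 m/s


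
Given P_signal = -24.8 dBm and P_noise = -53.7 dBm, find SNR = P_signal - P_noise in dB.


SNR = -24.8 - (-53.7) = 28.9 dB

28.9 dB


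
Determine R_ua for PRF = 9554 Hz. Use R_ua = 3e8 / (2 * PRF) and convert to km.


R_ua = 3e8 / (2 * 9554) = 15700.2 m = 15.7 km

15.7 km


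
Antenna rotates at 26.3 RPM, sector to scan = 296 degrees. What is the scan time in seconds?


t = 296 / (26.3 * 360) * 60 = 1.88 s

1.88 s


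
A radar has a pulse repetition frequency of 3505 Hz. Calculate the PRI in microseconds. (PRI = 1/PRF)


PRI = 1/3505 = 0.0002853067 s = 285.3 us

285.3 us


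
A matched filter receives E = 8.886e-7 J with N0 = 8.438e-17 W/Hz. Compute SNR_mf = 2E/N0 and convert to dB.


SNR_lin = 2 * 8.886e-7 / 8.438e-17 = 2.106e10
SNR_dB = 10*log10(2.106e10) = 103.2 dB

103.2 dB


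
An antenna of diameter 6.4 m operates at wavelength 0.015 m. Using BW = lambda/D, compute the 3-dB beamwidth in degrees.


BW_rad = 0.015 / 6.4 = 0.002344
BW_deg = 0.13 degrees

0.13 degrees


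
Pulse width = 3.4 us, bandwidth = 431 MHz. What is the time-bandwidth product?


TBP = 3.4 * 431 = 1465.4

1465.4


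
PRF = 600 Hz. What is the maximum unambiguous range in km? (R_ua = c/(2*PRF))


R_ua = 3e8 / (2 * 600) = 250000.0 m = 250.0 km

250.0 km


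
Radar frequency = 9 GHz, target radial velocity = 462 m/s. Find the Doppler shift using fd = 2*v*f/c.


fd = 2 * 462 * 9000000000.0 / 3e8 = 27720.0 Hz

27720.0 Hz


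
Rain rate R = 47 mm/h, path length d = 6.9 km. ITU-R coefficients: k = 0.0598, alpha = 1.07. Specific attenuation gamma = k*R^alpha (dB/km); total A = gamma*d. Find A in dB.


gamma = 0.0598 * 47^1.07 = 3.679984 dB/km
A = 3.679984 * 6.9 = 25.39 dB

25.39 dB


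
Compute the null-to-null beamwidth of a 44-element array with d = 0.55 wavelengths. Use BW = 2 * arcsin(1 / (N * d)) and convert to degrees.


1/(N*d) = 1/(44*0.55) = 0.041322
BW = 2*arcsin(0.041322) = 4.7 degrees

4.7 degrees


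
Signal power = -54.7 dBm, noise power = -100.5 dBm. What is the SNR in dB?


SNR = -54.7 - (-100.5) = 45.8 dB

45.8 dB


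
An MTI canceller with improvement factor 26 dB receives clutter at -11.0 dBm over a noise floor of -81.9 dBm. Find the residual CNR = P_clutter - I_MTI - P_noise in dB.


CNR = -11.0 - 26 - (-81.9) = 44.9 dB

44.9 dB


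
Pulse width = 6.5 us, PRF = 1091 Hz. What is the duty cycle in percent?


DC = 6.5e-6 * 1091 * 100 = 0.71%

0.71%


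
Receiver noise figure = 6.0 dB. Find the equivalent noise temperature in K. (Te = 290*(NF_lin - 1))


NF_lin = 10^(6.0/10) = 3.981072
Te = 290 * (3.981072 - 1) = 864.5 K

864.5 K


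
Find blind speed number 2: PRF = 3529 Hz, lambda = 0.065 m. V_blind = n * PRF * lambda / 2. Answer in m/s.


V_blind = 2 * 3529 * 0.065 / 2 = 229.4 m/s

229.4 m/s


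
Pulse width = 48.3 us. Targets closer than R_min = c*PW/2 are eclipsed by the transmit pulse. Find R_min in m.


R_min = 3e8 * 48.3e-6 / 2 = 7245.0 m

7245.0 m


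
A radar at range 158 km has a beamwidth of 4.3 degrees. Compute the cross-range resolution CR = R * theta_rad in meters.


BW_rad = 0.075049158
CR = 158000 * 0.075049158 = 11857.8 m

11857.8 m


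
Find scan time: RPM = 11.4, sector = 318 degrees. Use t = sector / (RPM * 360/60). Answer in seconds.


t = 318 / (11.4 * 360) * 60 = 4.65 s

4.65 s


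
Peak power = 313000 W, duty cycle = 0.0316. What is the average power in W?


P_avg = 313000 * 0.0316 = 9890.8 W

9890.8 W


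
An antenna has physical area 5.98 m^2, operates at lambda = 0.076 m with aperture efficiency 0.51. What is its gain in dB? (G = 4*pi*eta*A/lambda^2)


G_linear = 4*pi*0.51*5.98/0.076^2 = 6635.2
G_dB = 10*log10(6635.2) = 38.2 dB

38.2 dB


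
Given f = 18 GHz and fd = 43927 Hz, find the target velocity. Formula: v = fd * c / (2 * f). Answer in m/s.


v = 43927 * 3e8 / (2 * 18000000000.0) = 366.1 m/s

366.1 m/s


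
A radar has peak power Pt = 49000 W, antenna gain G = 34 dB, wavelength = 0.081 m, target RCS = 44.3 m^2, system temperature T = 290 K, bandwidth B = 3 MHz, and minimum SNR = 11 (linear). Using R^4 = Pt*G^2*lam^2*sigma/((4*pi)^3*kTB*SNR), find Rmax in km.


G_lin = 10^(34/10) = 2511.886432
R^4 = 49000 * 2511.886432^2 * 0.081^2 * 44.3 / ((4*pi)^3 * 1.38e-23 * 290 * 3000000.0 * 11)
R^4 = 3.42886e20 m^4
R_max = (3.42886e20)^(1/4) = 136077.8 m = 136.1 km

136.1 km


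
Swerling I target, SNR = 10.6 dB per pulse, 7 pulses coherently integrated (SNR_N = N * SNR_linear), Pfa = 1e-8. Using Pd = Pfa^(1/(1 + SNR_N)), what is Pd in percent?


SNR_lin = 10^(10.6/10) = 11.48154
SNR_N = 7 * 11.48154 = 80.37078
1/(1 + SNR_N) = 1/81.37078 = 0.0122894
Pd = (1e-8)^0.0122894 = 0.79742
Pd = 79.7%

79.7%


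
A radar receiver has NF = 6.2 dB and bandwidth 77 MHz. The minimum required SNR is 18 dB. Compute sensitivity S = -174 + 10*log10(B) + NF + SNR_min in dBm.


10*log10(77000000.0) = 78.86
S = -174 + 78.86 + 6.2 + 18 = -70.9 dBm

-70.9 dBm


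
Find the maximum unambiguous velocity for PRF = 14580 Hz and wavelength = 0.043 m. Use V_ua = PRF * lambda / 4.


V_ua = 14580 * 0.043 / 4 = 156.7 m/s

156.7 m/s


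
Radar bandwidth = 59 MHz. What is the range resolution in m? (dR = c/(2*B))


dR = 3e8 / (2 * 59000000.0) = 2.54 m

2.54 m


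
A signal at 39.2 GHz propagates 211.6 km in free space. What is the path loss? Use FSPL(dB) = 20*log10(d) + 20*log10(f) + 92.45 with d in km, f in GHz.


20*log10(211.6) = 46.51
20*log10(39.2) = 31.87
FSPL = 170.8 dB

170.8 dB


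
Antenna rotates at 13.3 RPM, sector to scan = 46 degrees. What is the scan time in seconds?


t = 46 / (13.3 * 360) * 60 = 0.58 s

0.58 s


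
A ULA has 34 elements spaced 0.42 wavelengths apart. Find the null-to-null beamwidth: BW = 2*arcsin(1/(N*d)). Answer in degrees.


1/(N*d) = 1/(34*0.42) = 0.070028
BW = 2*arcsin(0.070028) = 8.0 degrees

8.0 degrees


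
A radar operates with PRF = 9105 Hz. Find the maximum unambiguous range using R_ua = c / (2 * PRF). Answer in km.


R_ua = 3e8 / (2 * 9105) = 16474.5 m = 16.5 km

16.5 km


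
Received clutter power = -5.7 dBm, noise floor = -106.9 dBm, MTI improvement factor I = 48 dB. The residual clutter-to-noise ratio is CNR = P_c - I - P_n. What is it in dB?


CNR = -5.7 - 48 - (-106.9) = 53.2 dB

53.2 dB


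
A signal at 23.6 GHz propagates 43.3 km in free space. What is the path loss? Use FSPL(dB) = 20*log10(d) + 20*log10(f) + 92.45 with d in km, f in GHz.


20*log10(43.3) = 32.73
20*log10(23.6) = 27.46
FSPL = 152.6 dB

152.6 dB


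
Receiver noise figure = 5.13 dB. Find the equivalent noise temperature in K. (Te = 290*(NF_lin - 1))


NF_lin = 10^(5.13/10) = 3.258367
Te = 290 * (3.258367 - 1) = 654.9 K

654.9 K


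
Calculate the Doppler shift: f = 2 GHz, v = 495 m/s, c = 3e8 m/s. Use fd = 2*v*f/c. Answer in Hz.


fd = 2 * 495 * 2000000000.0 / 3e8 = 6600.0 Hz

6600.0 Hz


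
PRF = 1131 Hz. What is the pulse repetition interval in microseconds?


PRI = 1/1131 = 0.0008841733 s = 884.2 us

884.2 us


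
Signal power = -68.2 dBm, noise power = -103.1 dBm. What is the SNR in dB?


SNR = -68.2 - (-103.1) = 34.9 dB

34.9 dB


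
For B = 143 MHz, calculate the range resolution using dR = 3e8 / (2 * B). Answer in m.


dR = 3e8 / (2 * 143000000.0) = 1.05 m

1.05 m


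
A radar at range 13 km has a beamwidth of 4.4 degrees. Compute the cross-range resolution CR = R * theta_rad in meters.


BW_rad = 0.076794487
CR = 13000 * 0.076794487 = 998.3 m

998.3 m


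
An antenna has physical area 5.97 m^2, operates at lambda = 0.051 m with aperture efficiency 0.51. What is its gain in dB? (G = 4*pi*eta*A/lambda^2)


G_linear = 4*pi*0.51*5.97/0.051^2 = 14710.05
G_dB = 10*log10(14710.05) = 41.7 dB

41.7 dB


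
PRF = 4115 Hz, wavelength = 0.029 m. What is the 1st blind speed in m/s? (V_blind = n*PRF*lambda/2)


V_blind = 1 * 4115 * 0.029 / 2 = 59.7 m/s

59.7 m/s


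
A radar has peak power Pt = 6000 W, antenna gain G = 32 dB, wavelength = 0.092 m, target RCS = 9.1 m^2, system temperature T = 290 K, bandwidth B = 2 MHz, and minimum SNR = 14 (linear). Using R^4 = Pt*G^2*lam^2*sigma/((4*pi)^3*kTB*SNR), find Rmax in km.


G_lin = 10^(32/10) = 1584.893192
R^4 = 6000 * 1584.893192^2 * 0.092^2 * 9.1 / ((4*pi)^3 * 1.38e-23 * 290 * 2000000.0 * 14)
R^4 = 5.2204e18 m^4
R_max = (5.2204e18)^(1/4) = 47799.8 m = 47.8 km

47.8 km


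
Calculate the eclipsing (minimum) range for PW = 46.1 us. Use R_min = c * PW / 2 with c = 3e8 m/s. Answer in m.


R_min = 3e8 * 46.1e-6 / 2 = 6915.0 m

6915.0 m


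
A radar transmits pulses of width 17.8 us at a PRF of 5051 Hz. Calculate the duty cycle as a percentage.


DC = 17.8e-6 * 5051 * 100 = 8.99%

8.99%


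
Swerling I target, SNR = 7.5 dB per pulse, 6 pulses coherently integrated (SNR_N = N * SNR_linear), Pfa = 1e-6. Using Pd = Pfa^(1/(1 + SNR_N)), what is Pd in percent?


SNR_lin = 10^(7.5/10) = 5.62341
SNR_N = 6 * 5.62341 = 33.74046
1/(1 + SNR_N) = 1/34.74046 = 0.0287849
Pd = (1e-6)^0.0287849 = 0.67188
Pd = 67.2%

67.2%


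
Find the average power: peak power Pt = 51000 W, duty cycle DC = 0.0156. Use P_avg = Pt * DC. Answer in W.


P_avg = 51000 * 0.0156 = 795.6 W

795.6 W


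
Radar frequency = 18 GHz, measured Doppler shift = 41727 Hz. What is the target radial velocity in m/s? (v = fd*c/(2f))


v = 41727 * 3e8 / (2 * 18000000000.0) = 347.7 m/s

347.7 m/s


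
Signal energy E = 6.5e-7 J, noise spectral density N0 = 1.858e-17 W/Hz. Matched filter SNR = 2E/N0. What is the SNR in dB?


SNR_lin = 2 * 6.5e-7 / 1.858e-17 = 6.997e10
SNR_dB = 10*log10(6.997e10) = 108.4 dB

108.4 dB


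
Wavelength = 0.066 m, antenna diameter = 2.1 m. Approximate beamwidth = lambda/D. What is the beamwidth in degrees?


BW_rad = 0.066 / 2.1 = 0.031429
BW_deg = 1.8 degrees

1.8 degrees


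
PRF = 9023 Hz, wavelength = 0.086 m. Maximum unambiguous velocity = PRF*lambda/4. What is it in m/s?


V_ua = 9023 * 0.086 / 4 = 194.0 m/s

194.0 m/s


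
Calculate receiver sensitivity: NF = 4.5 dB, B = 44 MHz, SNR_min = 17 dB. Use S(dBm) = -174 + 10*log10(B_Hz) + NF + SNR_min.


10*log10(44000000.0) = 76.43
S = -174 + 76.43 + 4.5 + 17 = -76.1 dBm

-76.1 dBm


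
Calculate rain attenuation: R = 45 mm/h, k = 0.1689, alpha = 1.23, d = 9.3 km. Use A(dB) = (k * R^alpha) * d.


gamma = 0.1689 * 45^1.23 = 18.242361 dB/km
A = 18.242361 * 9.3 = 169.65 dB

169.65 dB


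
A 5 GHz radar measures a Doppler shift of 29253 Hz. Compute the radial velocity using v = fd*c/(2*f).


v = 29253 * 3e8 / (2 * 5000000000.0) = 877.6 m/s

877.6 m/s


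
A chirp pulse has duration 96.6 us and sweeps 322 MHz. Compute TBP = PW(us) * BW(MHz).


TBP = 96.6 * 322 = 31105.2

31105.2


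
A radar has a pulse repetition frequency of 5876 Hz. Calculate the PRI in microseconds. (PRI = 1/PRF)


PRI = 1/5876 = 0.0001701838 s = 170.2 us

170.2 us


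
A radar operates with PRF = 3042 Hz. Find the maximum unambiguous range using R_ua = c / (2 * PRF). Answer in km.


R_ua = 3e8 / (2 * 3042) = 49309.7 m = 49.3 km

49.3 km


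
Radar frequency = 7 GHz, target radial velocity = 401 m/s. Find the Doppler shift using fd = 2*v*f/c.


fd = 2 * 401 * 7000000000.0 / 3e8 = 18713.3 Hz

18713.3 Hz


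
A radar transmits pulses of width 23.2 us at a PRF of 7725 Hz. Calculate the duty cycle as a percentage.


DC = 23.2e-6 * 7725 * 100 = 17.92%

17.92%


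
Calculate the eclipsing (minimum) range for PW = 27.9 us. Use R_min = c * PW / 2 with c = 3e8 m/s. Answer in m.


R_min = 3e8 * 27.9e-6 / 2 = 4185.0 m

4185.0 m


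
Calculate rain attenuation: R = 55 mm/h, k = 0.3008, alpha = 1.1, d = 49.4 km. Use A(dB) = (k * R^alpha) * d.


gamma = 0.3008 * 55^1.1 = 24.698853 dB/km
A = 24.698853 * 49.4 = 1220.12 dB

1220.12 dB


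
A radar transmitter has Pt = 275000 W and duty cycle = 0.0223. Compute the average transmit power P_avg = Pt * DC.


P_avg = 275000 * 0.0223 = 6132.5 W

6132.5 W


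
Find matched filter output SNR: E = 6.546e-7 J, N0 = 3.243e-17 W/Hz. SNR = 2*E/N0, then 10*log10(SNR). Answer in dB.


SNR_lin = 2 * 6.546e-7 / 3.243e-17 = 4.037e10
SNR_dB = 10*log10(4.037e10) = 106.1 dB

106.1 dB


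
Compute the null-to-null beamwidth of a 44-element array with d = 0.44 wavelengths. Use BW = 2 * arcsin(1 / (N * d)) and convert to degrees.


1/(N*d) = 1/(44*0.44) = 0.051653
BW = 2*arcsin(0.051653) = 5.9 degrees

5.9 degrees
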